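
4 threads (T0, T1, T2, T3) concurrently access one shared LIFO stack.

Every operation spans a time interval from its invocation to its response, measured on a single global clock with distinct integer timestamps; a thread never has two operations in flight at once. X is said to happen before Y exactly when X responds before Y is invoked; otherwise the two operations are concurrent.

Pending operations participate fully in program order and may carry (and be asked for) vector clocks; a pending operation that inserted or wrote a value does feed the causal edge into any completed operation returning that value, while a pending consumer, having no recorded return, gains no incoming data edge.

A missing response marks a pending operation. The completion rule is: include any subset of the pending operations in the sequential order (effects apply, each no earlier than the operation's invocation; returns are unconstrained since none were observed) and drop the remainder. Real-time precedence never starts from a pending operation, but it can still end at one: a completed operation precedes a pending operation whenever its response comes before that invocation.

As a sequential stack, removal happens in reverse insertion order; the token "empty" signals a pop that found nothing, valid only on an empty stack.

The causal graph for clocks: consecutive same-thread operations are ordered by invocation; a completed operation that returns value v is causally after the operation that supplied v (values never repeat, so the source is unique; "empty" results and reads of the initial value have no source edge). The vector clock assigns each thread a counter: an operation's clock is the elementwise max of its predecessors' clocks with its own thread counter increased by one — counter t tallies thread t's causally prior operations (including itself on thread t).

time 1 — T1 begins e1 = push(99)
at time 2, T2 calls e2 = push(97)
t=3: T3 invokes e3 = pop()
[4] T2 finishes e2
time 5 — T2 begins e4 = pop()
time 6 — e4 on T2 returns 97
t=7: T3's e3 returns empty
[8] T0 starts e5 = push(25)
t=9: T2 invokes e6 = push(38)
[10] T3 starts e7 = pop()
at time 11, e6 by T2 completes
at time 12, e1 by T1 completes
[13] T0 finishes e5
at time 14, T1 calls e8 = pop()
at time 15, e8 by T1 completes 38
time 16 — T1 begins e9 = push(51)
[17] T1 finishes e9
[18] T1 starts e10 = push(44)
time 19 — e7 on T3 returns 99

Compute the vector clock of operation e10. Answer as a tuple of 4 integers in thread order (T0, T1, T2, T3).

(0, 4, 3, 0)

invoked at 3, e3 has no predecessors; its own T3 bump gives (0, 0, 0, 1)
invoked at 2, e2 has no predecessors; its own T2 bump gives (0, 0, 1, 0)
invoked at 1, e1 has no predecessors; its own T1 bump gives (0, 1, 0, 0)
invoked at 8, e5 has no predecessors; its own T0 bump gives (1, 0, 0, 0)
e4 (invocation 5): componentwise max over VC(e2)=(0, 0, 1, 0), +1 at T2, giving (0, 0, 2, 0)
e6 (invocation 9): componentwise max over VC(e4)=(0, 0, 2, 0), +1 at T2, giving (0, 0, 3, 0)
e7 (invocation 10): componentwise max over VC(e1)=(0, 1, 0, 0), VC(e3)=(0, 0, 0, 1), +1 at T3, giving (0, 1, 0, 2)
e8 (invocation 14): componentwise max over VC(e1)=(0, 1, 0, 0), VC(e6)=(0, 0, 3, 0), +1 at T1, giving (0, 2, 3, 0)
e9 (invocation 16): componentwise max over VC(e8)=(0, 2, 3, 0), +1 at T1, giving (0, 3, 3, 0)
e10 (invocation 18): componentwise max over VC(e9)=(0, 3, 3, 0), +1 at T1, giving (0, 4, 3, 0)
target: VC(e10) = (0, 4, 3, 0)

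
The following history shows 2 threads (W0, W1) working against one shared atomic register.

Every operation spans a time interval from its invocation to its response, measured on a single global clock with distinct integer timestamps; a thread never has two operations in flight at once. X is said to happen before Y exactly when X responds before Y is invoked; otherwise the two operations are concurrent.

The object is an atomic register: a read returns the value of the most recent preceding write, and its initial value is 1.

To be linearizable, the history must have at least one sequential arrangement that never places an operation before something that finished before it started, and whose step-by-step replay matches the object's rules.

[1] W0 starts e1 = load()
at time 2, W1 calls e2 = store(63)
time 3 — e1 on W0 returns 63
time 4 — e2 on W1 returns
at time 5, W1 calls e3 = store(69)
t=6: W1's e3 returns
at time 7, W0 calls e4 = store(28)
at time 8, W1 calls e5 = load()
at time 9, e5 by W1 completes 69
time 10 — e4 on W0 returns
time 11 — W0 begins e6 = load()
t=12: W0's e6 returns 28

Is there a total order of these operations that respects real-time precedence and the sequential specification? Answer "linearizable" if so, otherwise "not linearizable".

one valid linearization: e2, e1, e3, e5, e4, e6
after step 1 (e2 store(63)): value 63
after step 2 (e1 load() → 63): value 63
after step 3 (e3 store(69)): value 69
after step 4 (e5 load() → 69): value 69
after step 5 (e4 store(28)): value 28
after step 6 (e6 load() → 28): value 28

linearizable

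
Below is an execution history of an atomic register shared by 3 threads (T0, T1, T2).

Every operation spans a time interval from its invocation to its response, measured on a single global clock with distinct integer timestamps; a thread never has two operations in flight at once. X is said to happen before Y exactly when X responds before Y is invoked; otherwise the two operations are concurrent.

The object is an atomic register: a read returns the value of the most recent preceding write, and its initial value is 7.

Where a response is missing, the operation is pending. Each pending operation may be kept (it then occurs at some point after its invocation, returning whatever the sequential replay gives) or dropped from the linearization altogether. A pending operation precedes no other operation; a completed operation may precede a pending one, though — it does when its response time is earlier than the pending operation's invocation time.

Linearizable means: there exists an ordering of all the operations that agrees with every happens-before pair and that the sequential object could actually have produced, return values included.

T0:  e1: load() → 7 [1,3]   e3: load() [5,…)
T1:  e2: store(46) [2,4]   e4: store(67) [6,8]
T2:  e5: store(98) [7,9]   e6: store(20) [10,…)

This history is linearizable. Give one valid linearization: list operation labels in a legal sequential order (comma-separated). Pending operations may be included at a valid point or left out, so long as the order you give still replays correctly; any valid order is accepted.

e1, e2, e3, e4, e5

after step 1 (e1 load() → 7): value 7
after step 2 (e2 store(46)): value 46
after step 3 (e3 load() (pending, included)): value 46
after step 4 (e4 store(67)): value 67
after step 5 (e5 store(98)): value 98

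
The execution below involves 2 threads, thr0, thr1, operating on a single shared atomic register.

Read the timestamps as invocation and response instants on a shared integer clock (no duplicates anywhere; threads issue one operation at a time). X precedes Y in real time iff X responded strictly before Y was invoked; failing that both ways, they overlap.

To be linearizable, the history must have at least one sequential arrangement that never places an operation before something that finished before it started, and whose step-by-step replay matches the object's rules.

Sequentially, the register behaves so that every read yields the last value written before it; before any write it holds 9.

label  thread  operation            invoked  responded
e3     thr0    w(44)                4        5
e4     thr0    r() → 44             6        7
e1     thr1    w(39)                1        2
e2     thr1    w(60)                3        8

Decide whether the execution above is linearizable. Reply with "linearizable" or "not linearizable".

linearizable

witness order: e1, e2, e3, e4
1. e1 w(39), leaving value 39
2. e2 w(60), leaving value 60
3. e3 w(44), leaving value 44
4. e4 r() → 44, leaving value 44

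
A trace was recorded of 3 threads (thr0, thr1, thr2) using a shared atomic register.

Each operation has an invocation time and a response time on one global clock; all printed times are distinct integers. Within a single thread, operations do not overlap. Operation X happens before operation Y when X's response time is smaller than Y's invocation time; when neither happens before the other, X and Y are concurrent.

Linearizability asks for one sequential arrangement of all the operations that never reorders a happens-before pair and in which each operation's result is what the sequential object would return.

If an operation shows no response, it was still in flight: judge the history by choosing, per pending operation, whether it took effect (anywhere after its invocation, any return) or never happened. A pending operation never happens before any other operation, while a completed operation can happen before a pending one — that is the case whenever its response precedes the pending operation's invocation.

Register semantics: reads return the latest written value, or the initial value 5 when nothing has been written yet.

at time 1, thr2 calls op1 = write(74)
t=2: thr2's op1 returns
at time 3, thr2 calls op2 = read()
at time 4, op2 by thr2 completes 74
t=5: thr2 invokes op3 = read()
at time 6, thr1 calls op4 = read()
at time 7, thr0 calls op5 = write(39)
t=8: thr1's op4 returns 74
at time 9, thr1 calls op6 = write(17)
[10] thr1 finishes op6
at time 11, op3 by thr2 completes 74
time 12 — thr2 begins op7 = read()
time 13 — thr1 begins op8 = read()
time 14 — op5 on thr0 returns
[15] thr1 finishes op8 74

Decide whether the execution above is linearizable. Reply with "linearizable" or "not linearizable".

not linearizable

prefix check: 1..14 passes, 1..15 fails once op8's time-15 response joins
checked exhaustively: 15 real-time-consistent orders of 7 completed operations, zero legal atomic register replays
completion choices over the 1 pending operation (op7) were checked; none helps
e.g. op1, op2, op3, op4, op5, op6, op8 (pending dropped): illegal at step 7, since op8 read() → 74 cannot apply there
e.g. op1, op2, op3, op4, op6, op5, op8 (pending dropped): illegal at step 7, since op8 read() → 74 cannot apply there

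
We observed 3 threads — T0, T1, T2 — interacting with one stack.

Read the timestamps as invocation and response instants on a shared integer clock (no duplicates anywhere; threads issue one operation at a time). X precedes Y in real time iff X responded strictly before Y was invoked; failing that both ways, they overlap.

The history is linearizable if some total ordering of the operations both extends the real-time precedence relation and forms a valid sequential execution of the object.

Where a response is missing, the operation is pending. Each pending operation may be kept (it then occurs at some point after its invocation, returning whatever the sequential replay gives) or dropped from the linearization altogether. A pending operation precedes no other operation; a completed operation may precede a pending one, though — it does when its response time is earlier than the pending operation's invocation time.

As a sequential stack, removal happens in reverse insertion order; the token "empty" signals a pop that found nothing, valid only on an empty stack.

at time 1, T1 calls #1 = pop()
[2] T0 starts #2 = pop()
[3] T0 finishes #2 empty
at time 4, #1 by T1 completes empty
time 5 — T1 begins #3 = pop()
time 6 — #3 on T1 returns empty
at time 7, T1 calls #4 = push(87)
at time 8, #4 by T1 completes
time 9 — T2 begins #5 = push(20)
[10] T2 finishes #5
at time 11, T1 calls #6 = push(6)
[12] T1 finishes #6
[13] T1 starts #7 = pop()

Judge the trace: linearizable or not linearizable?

a witness: #1, #2, #3, #4, #5, #6
after step 1 (#1 pop() → empty): stack <>
after step 2 (#2 pop() → empty): stack <>
after step 3 (#3 pop() → empty): stack <>
after step 4 (#4 push(87)): stack <87>
after step 5 (#5 push(20)): stack <87,20>
after step 6 (#6 push(6)): stack <87,20,6>

linearizable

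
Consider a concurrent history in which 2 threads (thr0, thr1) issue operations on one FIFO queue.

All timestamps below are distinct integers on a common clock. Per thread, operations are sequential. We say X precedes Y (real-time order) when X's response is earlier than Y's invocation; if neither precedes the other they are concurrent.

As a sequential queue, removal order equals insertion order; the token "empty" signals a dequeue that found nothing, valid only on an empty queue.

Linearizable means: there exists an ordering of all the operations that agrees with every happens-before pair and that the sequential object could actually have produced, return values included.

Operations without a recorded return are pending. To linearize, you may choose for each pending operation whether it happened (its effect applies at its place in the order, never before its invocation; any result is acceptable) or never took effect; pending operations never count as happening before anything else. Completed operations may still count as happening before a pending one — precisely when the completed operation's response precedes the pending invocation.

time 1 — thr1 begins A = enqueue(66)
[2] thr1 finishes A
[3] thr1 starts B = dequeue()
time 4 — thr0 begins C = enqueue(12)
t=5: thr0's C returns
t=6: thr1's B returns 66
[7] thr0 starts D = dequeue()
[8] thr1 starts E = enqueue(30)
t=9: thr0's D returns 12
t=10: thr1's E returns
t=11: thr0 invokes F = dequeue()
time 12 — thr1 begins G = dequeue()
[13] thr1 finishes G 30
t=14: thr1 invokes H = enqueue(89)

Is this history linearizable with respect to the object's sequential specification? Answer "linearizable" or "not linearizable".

linearizable

witness order: A, B, C, D, E, G
1. A enqueue(66), leaving queue <66>
2. B dequeue() → 66, leaving queue <>
3. C enqueue(12), leaving queue <12>
4. D dequeue() → 12, leaving queue <>
5. E enqueue(30), leaving queue <30>
6. G dequeue() → 30, leaving queue <>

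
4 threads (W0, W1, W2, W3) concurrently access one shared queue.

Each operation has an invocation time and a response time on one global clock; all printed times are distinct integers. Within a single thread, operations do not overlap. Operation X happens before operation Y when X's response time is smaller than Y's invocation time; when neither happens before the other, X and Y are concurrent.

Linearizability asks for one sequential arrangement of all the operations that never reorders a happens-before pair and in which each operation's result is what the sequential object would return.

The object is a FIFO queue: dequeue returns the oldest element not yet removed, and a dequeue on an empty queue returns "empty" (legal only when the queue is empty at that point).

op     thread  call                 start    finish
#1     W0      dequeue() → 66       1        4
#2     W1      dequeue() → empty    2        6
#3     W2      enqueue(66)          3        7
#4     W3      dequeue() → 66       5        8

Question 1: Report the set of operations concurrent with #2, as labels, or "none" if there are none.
concurrent with #2 ([2,6]): every op whose interval crosses 2..6
#1 [1,4]: concurrent
#3 [3,7]: concurrent
#4 [5,8]: concurrent

#1, #3, #4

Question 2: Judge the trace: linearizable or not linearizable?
the violation lands at event 8, #4's response at time 8: events 1..7 linearize, events 1..8 do not
all 12 real-time-respecting orders fail — 4 completed queue operations, no legal replay
one such order, #1, #2, #3, #4, breaks at step 1 where #1 dequeue() → 66 is illegal
one such order, #1, #2, #4, #3, breaks at step 1 where #1 dequeue() → 66 is illegal

not linearizable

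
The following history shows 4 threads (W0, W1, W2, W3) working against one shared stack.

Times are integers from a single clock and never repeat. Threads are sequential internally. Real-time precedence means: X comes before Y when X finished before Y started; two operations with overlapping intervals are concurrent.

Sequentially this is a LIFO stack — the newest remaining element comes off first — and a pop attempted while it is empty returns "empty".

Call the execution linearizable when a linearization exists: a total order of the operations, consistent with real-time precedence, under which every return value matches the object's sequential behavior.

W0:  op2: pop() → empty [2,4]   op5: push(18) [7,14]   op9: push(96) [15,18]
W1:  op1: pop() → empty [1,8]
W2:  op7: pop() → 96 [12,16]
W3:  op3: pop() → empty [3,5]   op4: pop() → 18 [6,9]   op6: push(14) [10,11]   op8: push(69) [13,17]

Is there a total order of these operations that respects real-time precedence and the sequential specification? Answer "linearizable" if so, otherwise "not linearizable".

a witness: op1, op2, op3, op5, op4, op6, op8, op9, op7
step 1: op1 pop() → empty — stack <>
step 2: op2 pop() → empty — stack <>
step 3: op3 pop() → empty — stack <>
step 4: op5 push(18) — stack <18>
step 5: op4 pop() → 18 — stack <>
step 6: op6 push(14) — stack <14>
step 7: op8 push(69) — stack <14,69>
step 8: op9 push(96) — stack <14,69,96>
step 9: op7 pop() → 96 — stack <14,69>

linearizable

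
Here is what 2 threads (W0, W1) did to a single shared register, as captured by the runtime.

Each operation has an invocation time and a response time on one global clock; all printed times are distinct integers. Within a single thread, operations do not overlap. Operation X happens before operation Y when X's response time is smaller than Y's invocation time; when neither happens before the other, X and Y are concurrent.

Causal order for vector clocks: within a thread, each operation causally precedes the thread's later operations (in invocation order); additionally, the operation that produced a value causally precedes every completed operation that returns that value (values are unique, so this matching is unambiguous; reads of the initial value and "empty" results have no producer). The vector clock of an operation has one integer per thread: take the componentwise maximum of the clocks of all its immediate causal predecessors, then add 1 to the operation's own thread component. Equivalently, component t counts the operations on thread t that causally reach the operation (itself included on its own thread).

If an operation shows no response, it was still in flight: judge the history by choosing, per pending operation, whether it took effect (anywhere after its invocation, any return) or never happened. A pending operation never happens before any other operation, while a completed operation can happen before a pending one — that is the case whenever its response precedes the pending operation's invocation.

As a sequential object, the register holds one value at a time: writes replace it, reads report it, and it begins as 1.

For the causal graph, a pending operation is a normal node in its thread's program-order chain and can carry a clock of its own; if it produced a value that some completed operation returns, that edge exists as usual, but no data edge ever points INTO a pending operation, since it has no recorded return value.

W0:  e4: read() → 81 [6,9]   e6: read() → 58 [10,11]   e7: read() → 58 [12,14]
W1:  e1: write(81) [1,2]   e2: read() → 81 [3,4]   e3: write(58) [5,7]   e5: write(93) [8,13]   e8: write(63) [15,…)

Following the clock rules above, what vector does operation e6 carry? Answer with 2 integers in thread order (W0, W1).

(2, 3)

e1 (invocation 1): nothing precedes it; W1's component alone gives (0, 1)
from VC(e1)=(0, 1), e2 (invoked 3) maxes components and bumps W1 → (0, 2)
from VC(e1)=(0, 1), e4 (invoked 6) maxes components and bumps W0 → (1, 1)
from VC(e2)=(0, 2), e3 (invoked 5) maxes components and bumps W1 → (0, 3)
from VC(e3)=(0, 3), e5 (invoked 8) maxes components and bumps W1 → (0, 4)
from VC(e5)=(0, 4), e8 (invoked 15) maxes components and bumps W1 → (0, 5)
from VC(e3)=(0, 3), VC(e4)=(1, 1), e6 (invoked 10) maxes components and bumps W0 → (2, 3)
from VC(e3)=(0, 3), VC(e6)=(2, 3), e7 (invoked 12) maxes components and bumps W0 → (3, 3)
target: VC(e6) = (2, 3)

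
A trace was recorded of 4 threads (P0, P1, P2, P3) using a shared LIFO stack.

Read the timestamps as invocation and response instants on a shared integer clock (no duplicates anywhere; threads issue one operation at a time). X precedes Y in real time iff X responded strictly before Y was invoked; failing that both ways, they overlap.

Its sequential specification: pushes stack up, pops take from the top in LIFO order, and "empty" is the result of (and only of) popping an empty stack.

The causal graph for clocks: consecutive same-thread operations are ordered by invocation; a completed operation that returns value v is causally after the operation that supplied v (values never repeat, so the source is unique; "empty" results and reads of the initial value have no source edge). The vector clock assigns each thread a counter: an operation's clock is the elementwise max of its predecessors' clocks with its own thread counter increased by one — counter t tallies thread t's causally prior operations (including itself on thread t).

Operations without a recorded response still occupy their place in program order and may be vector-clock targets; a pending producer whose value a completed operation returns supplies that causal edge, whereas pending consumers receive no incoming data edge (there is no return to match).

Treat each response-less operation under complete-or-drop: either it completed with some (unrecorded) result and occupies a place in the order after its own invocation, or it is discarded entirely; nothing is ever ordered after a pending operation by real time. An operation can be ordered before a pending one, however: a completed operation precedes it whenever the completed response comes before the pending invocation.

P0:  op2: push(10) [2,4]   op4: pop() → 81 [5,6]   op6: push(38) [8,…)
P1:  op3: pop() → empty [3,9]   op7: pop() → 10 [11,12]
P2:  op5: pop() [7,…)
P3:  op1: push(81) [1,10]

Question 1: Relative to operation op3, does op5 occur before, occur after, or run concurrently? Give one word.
op5 spans [7,…), op3 spans [3,9]
the intervals overlap in both directions

concurrent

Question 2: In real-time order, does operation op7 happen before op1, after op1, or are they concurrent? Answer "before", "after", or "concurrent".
op7 spans [11,12], op1 spans [1,10]
resp(op1)=10 < inv(op7)=11

after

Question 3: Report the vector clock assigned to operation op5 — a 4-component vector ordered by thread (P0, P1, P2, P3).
op1 (invocation 1): nothing precedes it; P3's component alone gives (0, 0, 0, 1)
op5 (invocation 7): nothing precedes it; P2's component alone gives (0, 0, 1, 0)
op3 (invocation 3): nothing precedes it; P1's component alone gives (0, 1, 0, 0)
op2 (invocation 2): nothing precedes it; P0's component alone gives (1, 0, 0, 0)
op7 (invocation 11): componentwise max over VC(op2)=(1, 0, 0, 0), VC(op3)=(0, 1, 0, 0), +1 at P1, giving (1, 2, 0, 0)
op4 (invocation 5): componentwise max over VC(op1)=(0, 0, 0, 1), VC(op2)=(1, 0, 0, 0), +1 at P0, giving (2, 0, 0, 1)
op6 (invocation 8): componentwise max over VC(op4)=(2, 0, 0, 1), +1 at P0, giving (3, 0, 0, 1)
target: VC(op5) = (0, 0, 1, 0)

(0, 0, 1, 0)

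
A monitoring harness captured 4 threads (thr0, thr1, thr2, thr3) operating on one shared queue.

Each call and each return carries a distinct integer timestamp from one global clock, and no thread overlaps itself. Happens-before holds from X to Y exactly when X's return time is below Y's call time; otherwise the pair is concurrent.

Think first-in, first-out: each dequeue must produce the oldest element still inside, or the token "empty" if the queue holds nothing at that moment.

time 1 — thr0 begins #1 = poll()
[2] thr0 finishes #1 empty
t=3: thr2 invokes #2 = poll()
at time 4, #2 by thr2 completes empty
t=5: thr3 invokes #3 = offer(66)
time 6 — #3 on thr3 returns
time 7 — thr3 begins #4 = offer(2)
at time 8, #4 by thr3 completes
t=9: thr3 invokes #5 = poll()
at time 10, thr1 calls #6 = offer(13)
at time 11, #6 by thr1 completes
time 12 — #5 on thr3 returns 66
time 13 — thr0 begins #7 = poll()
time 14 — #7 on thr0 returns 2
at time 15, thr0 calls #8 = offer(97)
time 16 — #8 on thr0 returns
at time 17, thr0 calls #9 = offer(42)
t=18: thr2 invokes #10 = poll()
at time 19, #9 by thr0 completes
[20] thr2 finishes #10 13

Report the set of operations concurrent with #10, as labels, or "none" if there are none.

#9

concurrent with #10 ([18,20]): every op whose interval crosses 18..20
#1 [1,2]: before
#2 [3,4]: before
#3 [5,6]: before
#4 [7,8]: before
#5 [9,12]: before
#6 [10,11]: before
#7 [13,14]: before
#8 [15,16]: before
#9 [17,19]: concurrent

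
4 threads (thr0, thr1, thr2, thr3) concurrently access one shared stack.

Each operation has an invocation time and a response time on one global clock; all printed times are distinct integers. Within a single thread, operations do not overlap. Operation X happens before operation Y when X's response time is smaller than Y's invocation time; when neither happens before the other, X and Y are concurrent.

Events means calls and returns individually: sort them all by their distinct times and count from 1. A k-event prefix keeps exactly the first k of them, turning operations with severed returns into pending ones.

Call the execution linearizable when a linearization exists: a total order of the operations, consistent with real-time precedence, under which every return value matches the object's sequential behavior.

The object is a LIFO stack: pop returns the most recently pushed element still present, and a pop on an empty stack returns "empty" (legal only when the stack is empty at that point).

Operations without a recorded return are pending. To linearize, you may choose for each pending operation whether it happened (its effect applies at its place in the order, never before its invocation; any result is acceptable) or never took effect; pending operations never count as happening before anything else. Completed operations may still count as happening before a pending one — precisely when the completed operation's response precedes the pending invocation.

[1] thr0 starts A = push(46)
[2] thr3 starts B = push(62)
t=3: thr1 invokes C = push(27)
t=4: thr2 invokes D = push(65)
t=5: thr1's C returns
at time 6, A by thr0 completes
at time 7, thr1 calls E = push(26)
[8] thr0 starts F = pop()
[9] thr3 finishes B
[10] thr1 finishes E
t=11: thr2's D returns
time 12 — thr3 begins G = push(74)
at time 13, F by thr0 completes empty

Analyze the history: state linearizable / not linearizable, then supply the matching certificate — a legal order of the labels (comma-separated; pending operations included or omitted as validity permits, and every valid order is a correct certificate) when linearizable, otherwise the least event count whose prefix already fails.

the violation lands at event 13, F's response at time 13: events 1..12 linearize, events 1..13 do not
real-time-consistent orders of the 6 completed operations: 120 — all fail the stack replay
no escape via the 1 pending operation (G): every completion choice fails
e.g. A, B, C, D, E, F (pending dropped): illegal at step 6, since F pop() → empty cannot apply there
e.g. A, B, C, D, F, E (pending dropped): illegal at step 5, since F pop() → empty cannot apply there

not linearizable — minimal violating prefix: 13 events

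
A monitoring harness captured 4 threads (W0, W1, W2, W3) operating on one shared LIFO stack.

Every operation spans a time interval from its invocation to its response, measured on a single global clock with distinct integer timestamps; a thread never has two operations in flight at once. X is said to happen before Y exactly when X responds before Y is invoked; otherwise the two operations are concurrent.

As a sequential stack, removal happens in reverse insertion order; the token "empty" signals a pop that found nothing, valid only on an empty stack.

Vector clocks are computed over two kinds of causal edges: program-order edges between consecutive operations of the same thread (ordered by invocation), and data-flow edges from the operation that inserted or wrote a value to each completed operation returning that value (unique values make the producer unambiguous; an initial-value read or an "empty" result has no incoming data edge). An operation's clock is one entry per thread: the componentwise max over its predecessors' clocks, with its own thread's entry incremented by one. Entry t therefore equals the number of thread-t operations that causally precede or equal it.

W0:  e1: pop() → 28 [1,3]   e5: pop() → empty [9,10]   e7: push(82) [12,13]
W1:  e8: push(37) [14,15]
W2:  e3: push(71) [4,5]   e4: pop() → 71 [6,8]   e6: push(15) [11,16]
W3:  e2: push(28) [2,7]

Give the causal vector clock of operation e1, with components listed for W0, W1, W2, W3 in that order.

(1, 0, 0, 1)

e2, invoked 2, has no incoming edges; only W3's bump applies → (0, 0, 0, 1)
e3, invoked 4, has no incoming edges; only W2's bump applies → (0, 0, 1, 0)
e8, invoked 14, has no incoming edges; only W1's bump applies → (0, 1, 0, 0)
from VC(e3)=(0, 0, 1, 0), e4 (invoked 6) maxes components and bumps W2 → (0, 0, 2, 0)
from VC(e2)=(0, 0, 0, 1), e1 (invoked 1) maxes components and bumps W0 → (1, 0, 0, 1)
from VC(e4)=(0, 0, 2, 0), e6 (invoked 11) maxes components and bumps W2 → (0, 0, 3, 0)
from VC(e1)=(1, 0, 0, 1), e5 (invoked 9) maxes components and bumps W0 → (2, 0, 0, 1)
from VC(e5)=(2, 0, 0, 1), e7 (invoked 12) maxes components and bumps W0 → (3, 0, 0, 1)
target: VC(e1) = (1, 0, 0, 1)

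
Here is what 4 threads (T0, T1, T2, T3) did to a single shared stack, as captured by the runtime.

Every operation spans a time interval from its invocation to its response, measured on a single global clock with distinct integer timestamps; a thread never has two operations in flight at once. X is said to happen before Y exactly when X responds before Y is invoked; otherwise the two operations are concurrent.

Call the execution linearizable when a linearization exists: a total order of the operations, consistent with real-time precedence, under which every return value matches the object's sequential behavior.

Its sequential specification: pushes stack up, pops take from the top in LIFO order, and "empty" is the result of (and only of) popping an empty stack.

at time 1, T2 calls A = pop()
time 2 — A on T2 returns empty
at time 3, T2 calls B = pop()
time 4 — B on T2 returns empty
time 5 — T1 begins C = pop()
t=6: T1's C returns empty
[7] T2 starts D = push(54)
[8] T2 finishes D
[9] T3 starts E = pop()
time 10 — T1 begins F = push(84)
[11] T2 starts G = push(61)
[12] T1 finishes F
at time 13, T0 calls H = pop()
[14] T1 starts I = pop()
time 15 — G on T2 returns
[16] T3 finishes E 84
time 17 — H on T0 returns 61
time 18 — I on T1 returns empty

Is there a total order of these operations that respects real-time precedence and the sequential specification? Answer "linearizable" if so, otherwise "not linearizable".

not linearizable

prefix check: 1..17 passes, 1..18 fails once I's time-18 response joins
9 completed operations, 40 real-time-consistent orders — every stack replay fails
for example A, B, C, D, E, F, G, H, I fails at step 5: E pop() → 84 is not legal there
for example A, B, C, D, E, F, G, I, H fails at step 5: E pop() → 84 is not legal there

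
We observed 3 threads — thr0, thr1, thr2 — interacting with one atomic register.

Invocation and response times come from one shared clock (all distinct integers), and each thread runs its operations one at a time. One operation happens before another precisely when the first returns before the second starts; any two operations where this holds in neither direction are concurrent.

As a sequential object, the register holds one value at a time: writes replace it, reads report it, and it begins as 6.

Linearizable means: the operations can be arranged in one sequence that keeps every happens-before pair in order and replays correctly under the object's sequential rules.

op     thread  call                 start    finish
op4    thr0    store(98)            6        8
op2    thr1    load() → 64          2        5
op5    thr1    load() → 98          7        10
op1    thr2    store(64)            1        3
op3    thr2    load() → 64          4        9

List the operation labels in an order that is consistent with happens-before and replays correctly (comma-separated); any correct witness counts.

1. op1 store(64), leaving value 64
2. op2 load() → 64, leaving value 64
3. op3 load() → 64, leaving value 64
4. op4 store(98), leaving value 98
5. op5 load() → 98, leaving value 98

op1, op2, op3, op4, op5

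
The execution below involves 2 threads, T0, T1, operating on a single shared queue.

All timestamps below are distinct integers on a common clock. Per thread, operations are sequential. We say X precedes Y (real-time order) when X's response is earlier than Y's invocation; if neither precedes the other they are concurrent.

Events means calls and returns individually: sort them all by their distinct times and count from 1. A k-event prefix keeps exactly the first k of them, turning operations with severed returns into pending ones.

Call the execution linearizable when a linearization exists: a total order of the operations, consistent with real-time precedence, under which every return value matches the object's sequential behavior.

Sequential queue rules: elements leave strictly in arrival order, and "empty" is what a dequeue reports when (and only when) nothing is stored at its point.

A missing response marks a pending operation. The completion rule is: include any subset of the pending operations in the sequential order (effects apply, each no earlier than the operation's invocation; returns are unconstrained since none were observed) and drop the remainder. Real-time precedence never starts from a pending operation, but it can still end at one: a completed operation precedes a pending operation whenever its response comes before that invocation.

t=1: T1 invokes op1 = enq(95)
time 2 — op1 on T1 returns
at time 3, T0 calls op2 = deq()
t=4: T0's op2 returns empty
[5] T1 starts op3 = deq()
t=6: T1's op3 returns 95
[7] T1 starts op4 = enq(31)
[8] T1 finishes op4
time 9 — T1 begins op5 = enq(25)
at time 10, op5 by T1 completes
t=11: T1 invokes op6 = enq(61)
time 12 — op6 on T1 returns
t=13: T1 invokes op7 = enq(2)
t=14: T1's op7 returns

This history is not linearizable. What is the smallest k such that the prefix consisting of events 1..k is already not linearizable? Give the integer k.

events 1..3 are still linearizable — one witness is op1:
1. op1 enq(95), leaving queue <95>
with event 4 included (op2 responding at time 4), all real-time-consistent orders fail
sample order op1, op2 stalls at step 2 — op2 deq() → empty has no legal effect

4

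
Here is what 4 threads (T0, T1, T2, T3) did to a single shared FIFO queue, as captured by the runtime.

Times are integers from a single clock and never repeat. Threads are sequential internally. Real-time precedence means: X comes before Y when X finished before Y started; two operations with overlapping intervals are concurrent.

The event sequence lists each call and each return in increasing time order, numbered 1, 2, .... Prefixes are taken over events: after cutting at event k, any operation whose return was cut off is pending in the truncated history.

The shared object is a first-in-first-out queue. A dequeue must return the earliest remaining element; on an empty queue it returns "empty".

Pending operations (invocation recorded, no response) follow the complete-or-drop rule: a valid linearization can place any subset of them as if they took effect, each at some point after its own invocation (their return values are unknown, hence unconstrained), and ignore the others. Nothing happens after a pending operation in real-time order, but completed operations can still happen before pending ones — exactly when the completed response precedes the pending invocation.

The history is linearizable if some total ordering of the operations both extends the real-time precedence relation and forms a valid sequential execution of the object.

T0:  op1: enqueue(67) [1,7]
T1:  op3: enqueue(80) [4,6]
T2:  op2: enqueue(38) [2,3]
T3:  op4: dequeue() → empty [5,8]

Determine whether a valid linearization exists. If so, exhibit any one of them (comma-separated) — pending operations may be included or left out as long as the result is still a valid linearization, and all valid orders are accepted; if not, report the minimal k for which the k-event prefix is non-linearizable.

not linearizable — minimal violating prefix: 8 events

through event 7 a valid linearization exists; event 8 (op4 responding at time 8) ends that
8 orders of the 4 completed FIFO queue ops respect real time; none is legal
for example op1, op2, op3, op4 fails at step 4: op4 dequeue() → empty is not legal there
for example op1, op2, op4, op3 fails at step 3: op4 dequeue() → empty is not legal there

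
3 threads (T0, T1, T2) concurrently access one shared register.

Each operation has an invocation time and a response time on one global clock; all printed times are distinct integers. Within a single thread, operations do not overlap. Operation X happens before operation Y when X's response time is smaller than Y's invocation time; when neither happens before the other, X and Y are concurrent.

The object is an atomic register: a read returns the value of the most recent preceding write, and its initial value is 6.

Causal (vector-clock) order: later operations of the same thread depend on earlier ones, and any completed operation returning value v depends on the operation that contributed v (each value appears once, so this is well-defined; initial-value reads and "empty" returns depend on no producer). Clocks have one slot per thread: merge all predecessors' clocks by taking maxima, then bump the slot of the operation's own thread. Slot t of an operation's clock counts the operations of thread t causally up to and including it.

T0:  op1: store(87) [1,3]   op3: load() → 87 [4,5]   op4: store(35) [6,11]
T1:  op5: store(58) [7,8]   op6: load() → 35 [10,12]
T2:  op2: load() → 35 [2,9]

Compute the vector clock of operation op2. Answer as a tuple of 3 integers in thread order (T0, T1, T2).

(3, 0, 1)

no predecessors for op5 (invoked 7): T1 increments from zero → (0, 1, 0)
no predecessors for op1 (invoked 1): T0 increments from zero → (1, 0, 0)
merge at op3 (invoked 4): VC(op1)=(1, 0, 0), own-thread bump on T0 → (2, 0, 0)
merge at op4 (invoked 6): VC(op3)=(2, 0, 0), own-thread bump on T0 → (3, 0, 0)
merge at op2 (invoked 2): VC(op4)=(3, 0, 0), own-thread bump on T2 → (3, 0, 1)
merge at op6 (invoked 10): VC(op4)=(3, 0, 0), VC(op5)=(0, 1, 0), own-thread bump on T1 → (3, 2, 0)
target: VC(op2) = (3, 0, 1)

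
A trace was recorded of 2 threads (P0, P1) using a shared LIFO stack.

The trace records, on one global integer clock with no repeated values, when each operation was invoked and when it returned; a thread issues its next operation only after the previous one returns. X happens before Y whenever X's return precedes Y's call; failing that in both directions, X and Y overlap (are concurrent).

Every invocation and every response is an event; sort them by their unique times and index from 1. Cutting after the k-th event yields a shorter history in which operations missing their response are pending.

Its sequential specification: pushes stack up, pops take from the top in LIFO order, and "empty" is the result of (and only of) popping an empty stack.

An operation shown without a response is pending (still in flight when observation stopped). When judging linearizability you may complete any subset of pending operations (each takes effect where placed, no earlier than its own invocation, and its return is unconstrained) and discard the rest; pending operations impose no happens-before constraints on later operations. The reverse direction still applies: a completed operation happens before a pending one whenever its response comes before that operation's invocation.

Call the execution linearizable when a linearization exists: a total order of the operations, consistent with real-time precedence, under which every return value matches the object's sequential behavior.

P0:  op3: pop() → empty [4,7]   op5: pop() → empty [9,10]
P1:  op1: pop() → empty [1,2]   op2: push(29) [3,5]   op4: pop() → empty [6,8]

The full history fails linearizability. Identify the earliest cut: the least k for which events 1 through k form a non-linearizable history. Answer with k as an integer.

8

a valid linearization of events 1..7 exists, for instance op1, op2, op4, op3:
after step 1 (op1 pop() → empty): stack <>
after step 2 (op2 push(29)): stack <29>
after step 3 (op4 pop() (pending, included)): stack <>
after step 4 (op3 pop() → empty): stack <>
event 8 — op4's response, time 8 — after it, nothing linearizes
take op1, op2, op3, op4: step 3 already fails, because op3 pop() → empty cannot occur there
take op1, op2, op4, op3: step 3 already fails, because op4 pop() → empty cannot occur there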